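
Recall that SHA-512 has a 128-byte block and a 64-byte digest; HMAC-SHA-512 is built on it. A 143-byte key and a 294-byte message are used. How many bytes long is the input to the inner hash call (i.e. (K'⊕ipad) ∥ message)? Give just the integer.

422

Key is 143 > 128 bytes, so it is hashed to 64 bytes then zero-padded to 128: |K'| = 128.
Inner input = (K'⊕ipad) ∥ m → 128 + 294 = 422 bytes.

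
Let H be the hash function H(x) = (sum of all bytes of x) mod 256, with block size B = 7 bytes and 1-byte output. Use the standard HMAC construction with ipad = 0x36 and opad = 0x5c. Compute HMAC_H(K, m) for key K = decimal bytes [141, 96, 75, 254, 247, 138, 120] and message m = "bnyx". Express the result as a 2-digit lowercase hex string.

4d

Key decimal bytes [141, 96, 75, 254, 247, 138, 120] = 8d 60 4b fe f7 8a 78 is exactly B = 7 bytes: K' = 8d 60 4b fe f7 8a 78.
K' ⊕ ipad = bb 56 7d c8 c1 bc 4e.  K' ⊕ opad = d1 3c 17 a2 ab d6 24.
Inner input = (K'⊕ipad) ∥ m = bb 56 7d c8 c1 bc 4e ∥ 62 6e 79 78.
Inner hash: sum = 187+86+125+200+193+188+78+98+110+121+120 = 1506; mod 256 = 226 → e2.
Outer input = (K'⊕opad) ∥ inner = d1 3c 17 a2 ab d6 24 ∥ e2.
Outer hash (tag): sum = 209+60+23+162+171+214+36+226 = 1101; mod 256 = 77 → 4d.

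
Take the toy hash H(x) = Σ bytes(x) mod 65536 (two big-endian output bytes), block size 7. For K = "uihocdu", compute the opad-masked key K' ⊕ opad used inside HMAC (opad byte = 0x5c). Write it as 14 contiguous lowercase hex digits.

293534333f3829

Key "uihocdu" = 75 69 68 6f 63 64 75 is exactly B = 7 bytes: K' = 75 69 68 6f 63 64 75.
XOR each byte with 0x5c: 75⊕5c=29, 69⊕5c=35, 68⊕5c=34, 6f⊕5c=33, 63⊕5c=3f, 64⊕5c=38, 75⊕5c=29.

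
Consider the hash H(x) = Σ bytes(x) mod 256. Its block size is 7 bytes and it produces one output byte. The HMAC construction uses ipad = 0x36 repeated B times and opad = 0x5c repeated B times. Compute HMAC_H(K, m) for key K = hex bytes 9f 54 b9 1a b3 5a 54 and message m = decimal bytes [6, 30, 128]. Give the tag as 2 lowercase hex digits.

b0

Key hex bytes 9f 54 b9 1a b3 5a 54 is exactly B = 7 bytes: K' = 9f 54 b9 1a b3 5a 54.
K' ⊕ ipad = a9 62 8f 2c 85 6c 62.  K' ⊕ opad = c3 08 e5 46 ef 06 08.
Inner input = (K'⊕ipad) ∥ m = a9 62 8f 2c 85 6c 62 ∥ 06 1e 80.
Inner hash: sum = 169+98+143+44+133+108+98+6+30+128 = 957; mod 256 = 189 → bd.
Outer input = (K'⊕opad) ∥ inner = c3 08 e5 46 ef 06 08 ∥ bd.
Outer hash (tag): sum = 195+8+229+70+239+6+8+189 = 944; mod 256 = 176 → b0.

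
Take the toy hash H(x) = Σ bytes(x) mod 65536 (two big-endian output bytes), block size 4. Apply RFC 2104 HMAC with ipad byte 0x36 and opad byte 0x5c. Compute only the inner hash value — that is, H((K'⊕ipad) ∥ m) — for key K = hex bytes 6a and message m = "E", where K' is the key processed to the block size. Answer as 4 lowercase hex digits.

0143

Key hex bytes 6a is 1 byte ≤ B = 4; zero-pad to 4 bytes: K' = 6a 00 00 00.
K' ⊕ ipad = 5c 36 36 36.
Inner input = 5c 36 36 36 ∥ 45.
Inner hash: sum = 92+54+54+54+69 = 323 → 01 43.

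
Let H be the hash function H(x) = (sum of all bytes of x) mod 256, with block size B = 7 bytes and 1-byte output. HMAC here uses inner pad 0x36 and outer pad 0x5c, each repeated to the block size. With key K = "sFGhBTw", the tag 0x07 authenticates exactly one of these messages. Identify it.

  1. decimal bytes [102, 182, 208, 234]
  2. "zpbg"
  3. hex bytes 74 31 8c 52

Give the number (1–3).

3

Key "sFGhBTw" = 73 46 47 68 42 54 77 is exactly B = 7 bytes: K' = 73 46 47 68 42 54 77.
K' ⊕ ipad = 45 70 71 5e 74 62 41; K' ⊕ opad = 2f 1a 1b 34 1e 08 2b.
m1: inner = H(45 70 71 5e 74 62 41 66 b6 d0 ea) = 71; tag = H(2f 1a 1b 34 1e 08 2b 71) = 5a
m2: inner = H(45 70 71 5e 74 62 41 7a 70 62 67) = 4e; tag = H(2f 1a 1b 34 1e 08 2b 4e) = 37
m3: inner = H(45 70 71 5e 74 62 41 74 31 8c 52) = 1e; tag = H(2f 1a 1b 34 1e 08 2b 1e) = 07 ← matches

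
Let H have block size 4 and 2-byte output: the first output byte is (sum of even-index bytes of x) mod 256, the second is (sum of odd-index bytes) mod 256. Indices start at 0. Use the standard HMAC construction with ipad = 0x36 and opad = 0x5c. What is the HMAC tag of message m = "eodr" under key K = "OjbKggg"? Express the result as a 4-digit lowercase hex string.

Key "OjbKggg" = 4f 6a 62 4b 67 67 67 is 7 bytes > B = 4, so hash it first: H(key) = 7f 1c, then zero-pad to 4 bytes: K' = 7f 1c 00 00.
K' ⊕ ipad = 49 2a 36 36.  K' ⊕ opad = 23 40 5c 5c.
Inner input = (K'⊕ipad) ∥ m = 49 2a 36 36 ∥ 65 6f 64 72.
Inner hash: even-index sum = 328 mod 256 = 72; odd-index sum = 321 mod 256 = 65 → 48 41.
Outer input = (K'⊕opad) ∥ inner = 23 40 5c 5c ∥ 48 41.
Outer hash (tag): even-index sum = 199 mod 256 = 199; odd-index sum = 221 mod 256 = 221 → c7 dd.

c7dd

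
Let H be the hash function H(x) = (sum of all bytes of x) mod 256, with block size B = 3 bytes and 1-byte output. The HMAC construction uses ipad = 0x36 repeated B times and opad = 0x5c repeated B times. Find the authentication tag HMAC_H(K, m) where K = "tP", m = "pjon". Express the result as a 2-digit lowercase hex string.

25

Key "tP" = 74 50 is 2 bytes ≤ B = 3; zero-pad to 3 bytes: K' = 74 50 00.
K' ⊕ ipad = 42 66 36.  K' ⊕ opad = 28 0c 5c.
Inner input = (K'⊕ipad) ∥ m = 42 66 36 ∥ 70 6a 6f 6e.
Inner hash: sum = 66+102+54+112+106+111+110 = 661; mod 256 = 149 → 95.
Outer input = (K'⊕opad) ∥ inner = 28 0c 5c ∥ 95.
Outer hash (tag): sum = 40+12+92+149 = 293; mod 256 = 37 → 25.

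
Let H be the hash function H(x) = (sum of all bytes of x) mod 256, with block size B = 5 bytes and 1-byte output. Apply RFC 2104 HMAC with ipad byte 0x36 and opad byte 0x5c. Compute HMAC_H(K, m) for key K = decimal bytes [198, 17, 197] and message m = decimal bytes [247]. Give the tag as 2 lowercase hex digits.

a5

Key decimal bytes [198, 17, 197] = c6 11 c5 is 3 bytes ≤ B = 5; zero-pad to 5 bytes: K' = c6 11 c5 00 00.
K' ⊕ ipad = f0 27 f3 36 36.  K' ⊕ opad = 9a 4d 99 5c 5c.
Inner input = (K'⊕ipad) ∥ m = f0 27 f3 36 36 ∥ f7.
Inner hash: sum = 240+39+243+54+54+247 = 877; mod 256 = 109 → 6d.
Outer input = (K'⊕opad) ∥ inner = 9a 4d 99 5c 5c ∥ 6d.
Outer hash (tag): sum = 154+77+153+92+92+109 = 677; mod 256 = 165 → a5.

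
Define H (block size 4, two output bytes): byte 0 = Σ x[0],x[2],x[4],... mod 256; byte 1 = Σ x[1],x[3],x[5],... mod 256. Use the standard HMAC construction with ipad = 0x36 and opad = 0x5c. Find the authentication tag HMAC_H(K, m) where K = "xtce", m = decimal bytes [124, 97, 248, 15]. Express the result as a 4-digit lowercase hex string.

7a66

Key "xtce" = 78 74 63 65 is exactly B = 4 bytes: K' = 78 74 63 65.
K' ⊕ ipad = 4e 42 55 53.  K' ⊕ opad = 24 28 3f 39.
Inner input = (K'⊕ipad) ∥ m = 4e 42 55 53 ∥ 7c 61 f8 0f.
Inner hash: even-index sum = 535 mod 256 = 23; odd-index sum = 261 mod 256 = 5 → 17 05.
Outer input = (K'⊕opad) ∥ inner = 24 28 3f 39 ∥ 17 05.
Outer hash (tag): even-index sum = 122 mod 256 = 122; odd-index sum = 102 mod 256 = 102 → 7a 66.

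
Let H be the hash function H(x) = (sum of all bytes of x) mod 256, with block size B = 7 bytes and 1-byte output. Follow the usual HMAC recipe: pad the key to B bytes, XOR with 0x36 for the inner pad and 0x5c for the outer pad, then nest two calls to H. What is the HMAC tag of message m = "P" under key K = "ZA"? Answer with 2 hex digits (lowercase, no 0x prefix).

Key "ZA" = 5a 41 is 2 bytes ≤ B = 7; zero-pad to 7 bytes: K' = 5a 41 00 00 00 00 00.
K' ⊕ ipad = 6c 77 36 36 36 36 36.  K' ⊕ opad = 06 1d 5c 5c 5c 5c 5c.
Inner input = (K'⊕ipad) ∥ m = 6c 77 36 36 36 36 36 ∥ 50.
Inner hash: sum = 108+119+54+54+54+54+54+80 = 577; mod 256 = 65 → 41.
Outer input = (K'⊕opad) ∥ inner = 06 1d 5c 5c 5c 5c 5c ∥ 41.
Outer hash (tag): sum = 6+29+92+92+92+92+92+65 = 560; mod 256 = 48 → 30.

30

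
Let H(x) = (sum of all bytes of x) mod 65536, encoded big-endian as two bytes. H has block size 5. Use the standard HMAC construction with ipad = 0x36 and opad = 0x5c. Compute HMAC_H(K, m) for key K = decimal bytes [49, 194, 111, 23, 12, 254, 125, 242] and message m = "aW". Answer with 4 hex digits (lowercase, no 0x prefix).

0276

Key decimal bytes [49, 194, 111, 23, 12, 254, 125, 242] = 31 c2 6f 17 0c fe 7d f2 is 8 bytes > B = 5, so hash it first: H(key) = 03 f2, then zero-pad to 5 bytes: K' = 03 f2 00 00 00.
K' ⊕ ipad = 35 c4 36 36 36.  K' ⊕ opad = 5f ae 5c 5c 5c.
Inner input = (K'⊕ipad) ∥ m = 35 c4 36 36 36 ∥ 61 57.
Inner hash: sum = 53+196+54+54+54+97+87 = 595 → 02 53.
Outer input = (K'⊕opad) ∥ inner = 5f ae 5c 5c 5c ∥ 02 53.
Outer hash (tag): sum = 95+174+92+92+92+2+83 = 630 → 02 76.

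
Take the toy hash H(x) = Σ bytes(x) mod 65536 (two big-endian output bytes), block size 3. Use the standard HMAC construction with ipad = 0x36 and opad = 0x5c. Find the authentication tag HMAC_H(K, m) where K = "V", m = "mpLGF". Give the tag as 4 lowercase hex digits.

0146

Key "V" = 56 is 1 byte ≤ B = 3; zero-pad to 3 bytes: K' = 56 00 00.
K' ⊕ ipad = 60 36 36.  K' ⊕ opad = 0a 5c 5c.
Inner input = (K'⊕ipad) ∥ m = 60 36 36 ∥ 6d 70 4c 47 46.
Inner hash: sum = 96+54+54+109+112+76+71+70 = 642 → 02 82.
Outer input = (K'⊕opad) ∥ inner = 0a 5c 5c ∥ 02 82.
Outer hash (tag): sum = 10+92+92+2+130 = 326 → 01 46.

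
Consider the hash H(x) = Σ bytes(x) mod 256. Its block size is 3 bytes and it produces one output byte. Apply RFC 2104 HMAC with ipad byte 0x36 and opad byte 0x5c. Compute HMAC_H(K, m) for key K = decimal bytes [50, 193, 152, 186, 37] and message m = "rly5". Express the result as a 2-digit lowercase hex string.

42

Key decimal bytes [50, 193, 152, 186, 37] = 32 c1 98 ba 25 is 5 bytes > B = 3, so hash it first: H(key) = 6a, then zero-pad to 3 bytes: K' = 6a 00 00.
K' ⊕ ipad = 5c 36 36.  K' ⊕ opad = 36 5c 5c.
Inner input = (K'⊕ipad) ∥ m = 5c 36 36 ∥ 72 6c 79 35.
Inner hash: sum = 92+54+54+114+108+121+53 = 596; mod 256 = 84 → 54.
Outer input = (K'⊕opad) ∥ inner = 36 5c 5c ∥ 54.
Outer hash (tag): sum = 54+92+92+84 = 322; mod 256 = 66 → 42.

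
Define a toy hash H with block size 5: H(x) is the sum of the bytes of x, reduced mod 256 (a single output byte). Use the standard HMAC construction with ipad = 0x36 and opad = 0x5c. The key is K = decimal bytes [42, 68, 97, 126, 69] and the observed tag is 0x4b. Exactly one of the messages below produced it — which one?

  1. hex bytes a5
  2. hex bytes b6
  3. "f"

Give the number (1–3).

Key decimal bytes [42, 68, 97, 126, 69] = 2a 44 61 7e 45 is exactly B = 5 bytes: K' = 2a 44 61 7e 45.
K' ⊕ ipad = 1c 72 57 48 73; K' ⊕ opad = 76 18 3d 22 19.
m1: inner = H(1c 72 57 48 73 a5) = 45; tag = H(76 18 3d 22 19 45) = 4b ← matches
m2: inner = H(1c 72 57 48 73 b6) = 56; tag = H(76 18 3d 22 19 56) = 5c
m3: inner = H(1c 72 57 48 73 66) = 06; tag = H(76 18 3d 22 19 06) = 0c

1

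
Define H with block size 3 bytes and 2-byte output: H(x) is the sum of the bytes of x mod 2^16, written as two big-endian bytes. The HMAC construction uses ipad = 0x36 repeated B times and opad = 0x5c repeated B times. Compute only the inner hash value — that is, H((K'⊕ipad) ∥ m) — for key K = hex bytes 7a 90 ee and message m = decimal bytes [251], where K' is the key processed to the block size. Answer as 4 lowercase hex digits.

02c5

Key hex bytes 7a 90 ee is exactly B = 3 bytes: K' = 7a 90 ee.
K' ⊕ ipad = 4c a6 d8.
Inner input = 4c a6 d8 ∥ fb.
Inner hash: sum = 76+166+216+251 = 709 → 02 c5.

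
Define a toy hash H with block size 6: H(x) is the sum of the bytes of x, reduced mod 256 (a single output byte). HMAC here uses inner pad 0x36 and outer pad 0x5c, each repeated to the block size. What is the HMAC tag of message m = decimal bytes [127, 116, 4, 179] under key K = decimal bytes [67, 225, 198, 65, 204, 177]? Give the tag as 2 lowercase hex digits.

ee

Key decimal bytes [67, 225, 198, 65, 204, 177] = 43 e1 c6 41 cc b1 is exactly B = 6 bytes: K' = 43 e1 c6 41 cc b1.
K' ⊕ ipad = 75 d7 f0 77 fa 87.  K' ⊕ opad = 1f bd 9a 1d 90 ed.
Inner input = (K'⊕ipad) ∥ m = 75 d7 f0 77 fa 87 ∥ 7f 74 04 b3.
Inner hash: sum = 117+215+240+119+250+135+127+116+4+179 = 1502; mod 256 = 222 → de.
Outer input = (K'⊕opad) ∥ inner = 1f bd 9a 1d 90 ed ∥ de.
Outer hash (tag): sum = 31+189+154+29+144+237+222 = 1006; mod 256 = 238 → ee.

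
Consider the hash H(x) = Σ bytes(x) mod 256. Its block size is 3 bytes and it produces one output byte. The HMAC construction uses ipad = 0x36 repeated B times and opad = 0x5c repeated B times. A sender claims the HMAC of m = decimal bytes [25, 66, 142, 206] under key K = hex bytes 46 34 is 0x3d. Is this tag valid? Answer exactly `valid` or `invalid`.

Key hex bytes 46 34 is 2 bytes ≤ B = 3; zero-pad to 3 bytes: K' = 46 34 00.
K' ⊕ ipad = 70 02 36; K' ⊕ opad = 1a 68 5c.
Inner hash: sum = 112+2+54+25+66+142+206 = 607; mod 256 = 95 → 5f.
Outer hash (recomputed tag): sum = 26+104+92+95 = 317; mod 256 = 61 → 3d.
Recomputed tag = 3d; claimed = 3d → match.

valid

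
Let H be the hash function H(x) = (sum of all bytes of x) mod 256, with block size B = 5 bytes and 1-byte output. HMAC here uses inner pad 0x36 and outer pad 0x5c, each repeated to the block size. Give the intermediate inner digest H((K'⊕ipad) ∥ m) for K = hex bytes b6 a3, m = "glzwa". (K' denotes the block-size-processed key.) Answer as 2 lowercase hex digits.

dc

Key hex bytes b6 a3 is 2 bytes ≤ B = 5; zero-pad to 5 bytes: K' = b6 a3 00 00 00.
K' ⊕ ipad = 80 95 36 36 36.
Inner input = 80 95 36 36 36 ∥ 67 6c 7a 77 61.
Inner hash: sum = 128+149+54+54+54+103+108+122+119+97 = 988; mod 256 = 220 → dc.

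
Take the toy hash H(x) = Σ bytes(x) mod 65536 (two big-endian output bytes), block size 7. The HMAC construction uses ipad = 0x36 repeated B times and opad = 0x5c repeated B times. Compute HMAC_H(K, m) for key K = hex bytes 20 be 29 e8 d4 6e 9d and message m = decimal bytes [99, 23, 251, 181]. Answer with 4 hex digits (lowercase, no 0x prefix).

04b1

Key hex bytes 20 be 29 e8 d4 6e 9d is exactly B = 7 bytes: K' = 20 be 29 e8 d4 6e 9d.
K' ⊕ ipad = 16 88 1f de e2 58 ab.  K' ⊕ opad = 7c e2 75 b4 88 32 c1.
Inner input = (K'⊕ipad) ∥ m = 16 88 1f de e2 58 ab ∥ 63 17 fb b5.
Inner hash: sum = 22+136+31+222+226+88+171+99+23+251+181 = 1450 → 05 aa.
Outer input = (K'⊕opad) ∥ inner = 7c e2 75 b4 88 32 c1 ∥ 05 aa.
Outer hash (tag): sum = 124+226+117+180+136+50+193+5+170 = 1201 → 04 b1.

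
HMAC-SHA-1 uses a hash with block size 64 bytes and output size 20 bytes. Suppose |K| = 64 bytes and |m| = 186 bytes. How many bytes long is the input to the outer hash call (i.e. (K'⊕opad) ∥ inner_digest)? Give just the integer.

84

Key is 64 ≤ 64 bytes, zero-padded: |K'| = 64.
Outer input = (K'⊕opad) ∥ H(inner) → 64 + 20 = 84 bytes.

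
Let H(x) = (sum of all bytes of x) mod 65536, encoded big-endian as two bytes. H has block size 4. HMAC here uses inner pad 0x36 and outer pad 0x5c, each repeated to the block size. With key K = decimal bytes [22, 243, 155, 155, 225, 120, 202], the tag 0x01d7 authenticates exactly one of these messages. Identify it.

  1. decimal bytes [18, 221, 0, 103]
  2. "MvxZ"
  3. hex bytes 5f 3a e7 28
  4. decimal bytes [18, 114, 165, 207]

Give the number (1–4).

2

Key decimal bytes [22, 243, 155, 155, 225, 120, 202] = 16 f3 9b 9b e1 78 ca is 7 bytes > B = 4, so hash it first: H(key) = 04 62, then zero-pad to 4 bytes: K' = 04 62 00 00.
K' ⊕ ipad = 32 54 36 36; K' ⊕ opad = 58 3e 5c 5c.
m1: inner = H(32 54 36 36 12 dd 00 67) = 02 48; tag = H(58 3e 5c 5c 02 48) = 0198
m2: inner = H(32 54 36 36 4d 76 78 5a) = 02 87; tag = H(58 3e 5c 5c 02 87) = 01d7 ← matches
m3: inner = H(32 54 36 36 5f 3a e7 28) = 02 9a; tag = H(58 3e 5c 5c 02 9a) = 01ea
m4: inner = H(32 54 36 36 12 72 a5 cf) = 02 ea; tag = H(58 3e 5c 5c 02 ea) = 023a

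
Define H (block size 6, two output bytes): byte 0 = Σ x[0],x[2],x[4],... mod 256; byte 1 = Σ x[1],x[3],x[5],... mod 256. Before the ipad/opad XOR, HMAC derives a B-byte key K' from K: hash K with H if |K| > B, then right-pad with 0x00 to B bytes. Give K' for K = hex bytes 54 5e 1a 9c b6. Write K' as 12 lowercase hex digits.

545e1a9cb600

Key hex bytes 54 5e 1a 9c b6 is 5 bytes ≤ B = 6; zero-pad to 6 bytes: K' = 54 5e 1a 9c b6 00.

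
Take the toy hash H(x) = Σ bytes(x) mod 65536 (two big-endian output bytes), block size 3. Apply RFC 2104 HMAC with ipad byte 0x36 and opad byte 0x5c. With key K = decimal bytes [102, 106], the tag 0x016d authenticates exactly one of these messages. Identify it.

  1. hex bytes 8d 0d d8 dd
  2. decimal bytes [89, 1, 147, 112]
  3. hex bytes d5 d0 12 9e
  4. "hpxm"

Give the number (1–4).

Key decimal bytes [102, 106] = 66 6a is 2 bytes ≤ B = 3; zero-pad to 3 bytes: K' = 66 6a 00.
K' ⊕ ipad = 50 5c 36; K' ⊕ opad = 3a 36 5c.
m1: inner = H(50 5c 36 8d 0d d8 dd) = 03 31; tag = H(3a 36 5c 03 31) = 0100
m2: inner = H(50 5c 36 59 01 93 70) = 02 3f; tag = H(3a 36 5c 02 3f) = 010d
m3: inner = H(50 5c 36 d5 d0 12 9e) = 03 37; tag = H(3a 36 5c 03 37) = 0106
m4: inner = H(50 5c 36 68 70 78 6d) = 02 9f; tag = H(3a 36 5c 02 9f) = 016d ← matches

4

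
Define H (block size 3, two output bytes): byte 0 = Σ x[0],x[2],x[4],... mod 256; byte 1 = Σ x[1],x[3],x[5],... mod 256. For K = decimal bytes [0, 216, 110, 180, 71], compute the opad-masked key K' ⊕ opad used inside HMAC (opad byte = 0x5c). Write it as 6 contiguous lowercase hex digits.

e9d05c

Key decimal bytes [0, 216, 110, 180, 71] = 00 d8 6e b4 47 is 5 bytes > B = 3, so hash it first: H(key) = b5 8c, then zero-pad to 3 bytes: K' = b5 8c 00.
XOR each byte with 0x5c: b5⊕5c=e9, 8c⊕5c=d0, 00⊕5c=5c.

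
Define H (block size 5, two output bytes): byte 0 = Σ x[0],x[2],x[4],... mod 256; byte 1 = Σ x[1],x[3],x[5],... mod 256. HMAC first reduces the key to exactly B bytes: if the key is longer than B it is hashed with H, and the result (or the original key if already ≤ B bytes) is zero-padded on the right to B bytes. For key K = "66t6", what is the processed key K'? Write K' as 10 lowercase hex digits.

3636743600

Key "66t6" = 36 36 74 36 is 4 bytes ≤ B = 5; zero-pad to 5 bytes: K' = 36 36 74 36 00.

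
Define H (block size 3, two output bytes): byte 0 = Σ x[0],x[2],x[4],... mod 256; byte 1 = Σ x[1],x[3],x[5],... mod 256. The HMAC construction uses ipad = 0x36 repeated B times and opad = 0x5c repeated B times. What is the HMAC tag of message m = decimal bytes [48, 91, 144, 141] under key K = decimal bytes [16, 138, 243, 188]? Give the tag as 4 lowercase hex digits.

Key decimal bytes [16, 138, 243, 188] = 10 8a f3 bc is 4 bytes > B = 3, so hash it first: H(key) = 03 46, then zero-pad to 3 bytes: K' = 03 46 00.
K' ⊕ ipad = 35 70 36.  K' ⊕ opad = 5f 1a 5c.
Inner input = (K'⊕ipad) ∥ m = 35 70 36 ∥ 30 5b 90 8d.
Inner hash: even-index sum = 339 mod 256 = 83; odd-index sum = 304 mod 256 = 48 → 53 30.
Outer input = (K'⊕opad) ∥ inner = 5f 1a 5c ∥ 53 30.
Outer hash (tag): even-index sum = 235 mod 256 = 235; odd-index sum = 109 mod 256 = 109 → eb 6d.

eb6d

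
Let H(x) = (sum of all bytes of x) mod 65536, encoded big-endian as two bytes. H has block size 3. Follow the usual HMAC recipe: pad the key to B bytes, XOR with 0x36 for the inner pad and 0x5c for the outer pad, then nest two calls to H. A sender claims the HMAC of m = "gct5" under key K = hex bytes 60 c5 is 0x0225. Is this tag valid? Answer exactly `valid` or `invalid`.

valid

Key hex bytes 60 c5 is 2 bytes ≤ B = 3; zero-pad to 3 bytes: K' = 60 c5 00.
K' ⊕ ipad = 56 f3 36; K' ⊕ opad = 3c 99 5c.
Inner hash: sum = 86+243+54+103+99+116+53 = 754 → 02 f2.
Outer hash (recomputed tag): sum = 60+153+92+2+242 = 549 → 02 25.
Recomputed tag = 0225; claimed = 0225 → match.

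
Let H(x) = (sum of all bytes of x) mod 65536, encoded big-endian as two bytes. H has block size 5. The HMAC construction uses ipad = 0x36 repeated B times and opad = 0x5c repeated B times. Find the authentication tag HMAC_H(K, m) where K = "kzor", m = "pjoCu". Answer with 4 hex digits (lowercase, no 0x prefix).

Key "kzor" = 6b 7a 6f 72 is 4 bytes ≤ B = 5; zero-pad to 5 bytes: K' = 6b 7a 6f 72 00.
K' ⊕ ipad = 5d 4c 59 44 36.  K' ⊕ opad = 37 26 33 2e 5c.
Inner input = (K'⊕ipad) ∥ m = 5d 4c 59 44 36 ∥ 70 6a 6f 43 75.
Inner hash: sum = 93+76+89+68+54+112+106+111+67+117 = 893 → 03 7d.
Outer input = (K'⊕opad) ∥ inner = 37 26 33 2e 5c ∥ 03 7d.
Outer hash (tag): sum = 55+38+51+46+92+3+125 = 410 → 01 9a.

019a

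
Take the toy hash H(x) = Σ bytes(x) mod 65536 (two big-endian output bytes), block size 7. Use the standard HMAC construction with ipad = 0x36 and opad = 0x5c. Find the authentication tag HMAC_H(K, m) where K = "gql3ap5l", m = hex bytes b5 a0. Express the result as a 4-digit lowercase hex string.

Key "gql3ap5l" = 67 71 6c 33 61 70 35 6c is 8 bytes > B = 7, so hash it first: H(key) = 02 e9, then zero-pad to 7 bytes: K' = 02 e9 00 00 00 00 00.
K' ⊕ ipad = 34 df 36 36 36 36 36.  K' ⊕ opad = 5e b5 5c 5c 5c 5c 5c.
Inner input = (K'⊕ipad) ∥ m = 34 df 36 36 36 36 36 ∥ b5 a0.
Inner hash: sum = 52+223+54+54+54+54+54+181+160 = 886 → 03 76.
Outer input = (K'⊕opad) ∥ inner = 5e b5 5c 5c 5c 5c 5c ∥ 03 76.
Outer hash (tag): sum = 94+181+92+92+92+92+92+3+118 = 856 → 03 58.

0358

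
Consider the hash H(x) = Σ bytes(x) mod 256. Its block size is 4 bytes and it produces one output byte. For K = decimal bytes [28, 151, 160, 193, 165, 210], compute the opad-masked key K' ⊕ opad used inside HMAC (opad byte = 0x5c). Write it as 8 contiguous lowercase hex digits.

d75c5c5c

Key decimal bytes [28, 151, 160, 193, 165, 210] = 1c 97 a0 c1 a5 d2 is 6 bytes > B = 4, so hash it first: H(key) = 8b, then zero-pad to 4 bytes: K' = 8b 00 00 00.
XOR each byte with 0x5c: 8b⊕5c=d7, 00⊕5c=5c, 00⊕5c=5c, 00⊕5c=5c.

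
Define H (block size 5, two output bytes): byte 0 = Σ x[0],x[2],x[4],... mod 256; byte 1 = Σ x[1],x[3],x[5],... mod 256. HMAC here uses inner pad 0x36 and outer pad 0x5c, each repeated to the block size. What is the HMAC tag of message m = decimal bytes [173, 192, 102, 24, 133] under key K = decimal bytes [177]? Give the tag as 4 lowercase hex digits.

Key decimal bytes [177] = b1 is 1 byte ≤ B = 5; zero-pad to 5 bytes: K' = b1 00 00 00 00.
K' ⊕ ipad = 87 36 36 36 36.  K' ⊕ opad = ed 5c 5c 5c 5c.
Inner input = (K'⊕ipad) ∥ m = 87 36 36 36 36 ∥ ad c0 66 18 85.
Inner hash: even-index sum = 459 mod 256 = 203; odd-index sum = 516 mod 256 = 4 → cb 04.
Outer input = (K'⊕opad) ∥ inner = ed 5c 5c 5c 5c ∥ cb 04.
Outer hash (tag): even-index sum = 425 mod 256 = 169; odd-index sum = 387 mod 256 = 131 → a9 83.

a983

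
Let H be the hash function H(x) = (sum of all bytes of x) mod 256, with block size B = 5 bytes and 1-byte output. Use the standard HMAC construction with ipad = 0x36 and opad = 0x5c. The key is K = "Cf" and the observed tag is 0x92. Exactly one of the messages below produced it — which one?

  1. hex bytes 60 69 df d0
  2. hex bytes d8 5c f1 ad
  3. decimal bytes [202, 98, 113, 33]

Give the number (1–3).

Key "Cf" = 43 66 is 2 bytes ≤ B = 5; zero-pad to 5 bytes: K' = 43 66 00 00 00.
K' ⊕ ipad = 75 50 36 36 36; K' ⊕ opad = 1f 3a 5c 5c 5c.
m1: inner = H(75 50 36 36 36 60 69 df d0) = df; tag = H(1f 3a 5c 5c 5c df) = 4c
m2: inner = H(75 50 36 36 36 d8 5c f1 ad) = 39; tag = H(1f 3a 5c 5c 5c 39) = a6
m3: inner = H(75 50 36 36 36 ca 62 71 21) = 25; tag = H(1f 3a 5c 5c 5c 25) = 92 ← matches

3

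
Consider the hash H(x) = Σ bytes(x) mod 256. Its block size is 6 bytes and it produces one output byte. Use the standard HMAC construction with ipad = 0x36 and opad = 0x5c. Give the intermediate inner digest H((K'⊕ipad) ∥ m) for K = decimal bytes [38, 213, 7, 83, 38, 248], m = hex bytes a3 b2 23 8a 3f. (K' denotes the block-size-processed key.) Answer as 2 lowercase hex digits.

a8

Key decimal bytes [38, 213, 7, 83, 38, 248] = 26 d5 07 53 26 f8 is exactly B = 6 bytes: K' = 26 d5 07 53 26 f8.
K' ⊕ ipad = 10 e3 31 65 10 ce.
Inner input = 10 e3 31 65 10 ce ∥ a3 b2 23 8a 3f.
Inner hash: sum = 16+227+49+101+16+206+163+178+35+138+63 = 1192; mod 256 = 168 → a8.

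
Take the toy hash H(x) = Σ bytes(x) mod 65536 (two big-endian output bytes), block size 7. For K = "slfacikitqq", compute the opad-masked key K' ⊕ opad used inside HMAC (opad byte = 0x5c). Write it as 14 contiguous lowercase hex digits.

Key "slfacikitqq" = 73 6c 66 61 63 69 6b 69 74 71 71 is 11 bytes > B = 7, so hash it first: H(key) = 04 9c, then zero-pad to 7 bytes: K' = 04 9c 00 00 00 00 00.
XOR each byte with 0x5c: 04⊕5c=58, 9c⊕5c=c0, 00⊕5c=5c, 00⊕5c=5c, 00⊕5c=5c, 00⊕5c=5c, 00⊕5c=5c.

58c05c5c5c5c5c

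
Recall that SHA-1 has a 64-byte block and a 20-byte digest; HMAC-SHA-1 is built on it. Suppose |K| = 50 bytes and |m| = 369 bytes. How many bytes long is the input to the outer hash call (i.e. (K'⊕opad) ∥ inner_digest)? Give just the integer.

84

Key is 50 ≤ 64 bytes, zero-padded: |K'| = 64.
Outer input = (K'⊕opad) ∥ H(inner) → 64 + 20 = 84 bytes.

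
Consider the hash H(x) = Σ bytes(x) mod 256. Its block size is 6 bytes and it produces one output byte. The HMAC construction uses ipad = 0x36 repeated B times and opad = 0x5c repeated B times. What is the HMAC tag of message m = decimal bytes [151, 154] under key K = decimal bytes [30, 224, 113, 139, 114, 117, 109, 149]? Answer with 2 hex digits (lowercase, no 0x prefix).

Key decimal bytes [30, 224, 113, 139, 114, 117, 109, 149] = 1e e0 71 8b 72 75 6d 95 is 8 bytes > B = 6, so hash it first: H(key) = e3, then zero-pad to 6 bytes: K' = e3 00 00 00 00 00.
K' ⊕ ipad = d5 36 36 36 36 36.  K' ⊕ opad = bf 5c 5c 5c 5c 5c.
Inner input = (K'⊕ipad) ∥ m = d5 36 36 36 36 36 ∥ 97 9a.
Inner hash: sum = 213+54+54+54+54+54+151+154 = 788; mod 256 = 20 → 14.
Outer input = (K'⊕opad) ∥ inner = bf 5c 5c 5c 5c 5c ∥ 14.
Outer hash (tag): sum = 191+92+92+92+92+92+20 = 671; mod 256 = 159 → 9f.

9f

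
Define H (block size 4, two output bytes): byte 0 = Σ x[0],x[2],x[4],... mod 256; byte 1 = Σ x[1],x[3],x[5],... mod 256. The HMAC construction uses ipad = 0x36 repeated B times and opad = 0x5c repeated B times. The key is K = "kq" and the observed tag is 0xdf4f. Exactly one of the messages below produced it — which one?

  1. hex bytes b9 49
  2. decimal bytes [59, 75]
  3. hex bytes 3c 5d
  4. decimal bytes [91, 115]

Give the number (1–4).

1

Key "kq" = 6b 71 is 2 bytes ≤ B = 4; zero-pad to 4 bytes: K' = 6b 71 00 00.
K' ⊕ ipad = 5d 47 36 36; K' ⊕ opad = 37 2d 5c 5c.
m1: inner = H(5d 47 36 36 b9 49) = 4c c6; tag = H(37 2d 5c 5c 4c c6) = df4f ← matches
m2: inner = H(5d 47 36 36 3b 4b) = ce c8; tag = H(37 2d 5c 5c ce c8) = 6151
m3: inner = H(5d 47 36 36 3c 5d) = cf da; tag = H(37 2d 5c 5c cf da) = 6263
m4: inner = H(5d 47 36 36 5b 73) = ee f0; tag = H(37 2d 5c 5c ee f0) = 8179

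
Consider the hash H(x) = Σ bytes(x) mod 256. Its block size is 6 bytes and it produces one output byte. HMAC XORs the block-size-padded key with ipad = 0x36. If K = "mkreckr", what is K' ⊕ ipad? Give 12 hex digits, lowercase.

d93636363636

Key "mkreckr" = 6d 6b 72 65 63 6b 72 is 7 bytes > B = 6, so hash it first: H(key) = ef, then zero-pad to 6 bytes: K' = ef 00 00 00 00 00.
XOR each byte with 0x36: ef⊕36=d9, 00⊕36=36, 00⊕36=36, 00⊕36=36, 00⊕36=36, 00⊕36=36.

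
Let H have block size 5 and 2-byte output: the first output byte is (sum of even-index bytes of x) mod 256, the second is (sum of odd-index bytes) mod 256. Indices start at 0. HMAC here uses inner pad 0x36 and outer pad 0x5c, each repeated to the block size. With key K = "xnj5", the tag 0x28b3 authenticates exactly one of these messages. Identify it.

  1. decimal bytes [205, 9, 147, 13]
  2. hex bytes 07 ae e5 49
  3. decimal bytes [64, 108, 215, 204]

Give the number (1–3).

Key "xnj5" = 78 6e 6a 35 is 4 bytes ≤ B = 5; zero-pad to 5 bytes: K' = 78 6e 6a 35 00.
K' ⊕ ipad = 4e 58 5c 03 36; K' ⊕ opad = 24 32 36 69 5c.
m1: inner = H(4e 58 5c 03 36 cd 09 93 0d) = f6 bb; tag = H(24 32 36 69 5c f6 bb) = 7191
m2: inner = H(4e 58 5c 03 36 07 ae e5 49) = d7 47; tag = H(24 32 36 69 5c d7 47) = fd72
m3: inner = H(4e 58 5c 03 36 40 6c d7 cc) = 18 72; tag = H(24 32 36 69 5c 18 72) = 28b3 ← matches

3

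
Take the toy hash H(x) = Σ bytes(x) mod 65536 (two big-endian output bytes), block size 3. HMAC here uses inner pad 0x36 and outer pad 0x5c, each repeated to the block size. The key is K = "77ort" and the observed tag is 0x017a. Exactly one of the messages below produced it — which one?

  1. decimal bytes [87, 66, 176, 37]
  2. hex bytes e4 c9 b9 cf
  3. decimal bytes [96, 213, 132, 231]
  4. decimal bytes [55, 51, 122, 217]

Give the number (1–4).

Key "77ort" = 37 37 6f 72 74 is 5 bytes > B = 3, so hash it first: H(key) = 01 c3, then zero-pad to 3 bytes: K' = 01 c3 00.
K' ⊕ ipad = 37 f5 36; K' ⊕ opad = 5d 9f 5c.
m1: inner = H(37 f5 36 57 42 b0 25) = 02 d0; tag = H(5d 9f 5c 02 d0) = 022a
m2: inner = H(37 f5 36 e4 c9 b9 cf) = 04 97; tag = H(5d 9f 5c 04 97) = 01f3
m3: inner = H(37 f5 36 60 d5 84 e7) = 04 02; tag = H(5d 9f 5c 04 02) = 015e
m4: inner = H(37 f5 36 37 33 7a d9) = 03 1f; tag = H(5d 9f 5c 03 1f) = 017a ← matches

4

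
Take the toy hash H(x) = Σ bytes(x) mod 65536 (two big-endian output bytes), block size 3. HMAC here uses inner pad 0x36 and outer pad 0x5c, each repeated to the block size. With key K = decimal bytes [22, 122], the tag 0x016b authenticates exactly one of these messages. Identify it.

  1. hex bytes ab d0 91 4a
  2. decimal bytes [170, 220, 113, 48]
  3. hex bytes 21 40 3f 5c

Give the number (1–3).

3

Key decimal bytes [22, 122] = 16 7a is 2 bytes ≤ B = 3; zero-pad to 3 bytes: K' = 16 7a 00.
K' ⊕ ipad = 20 4c 36; K' ⊕ opad = 4a 26 5c.
m1: inner = H(20 4c 36 ab d0 91 4a) = 02 f8; tag = H(4a 26 5c 02 f8) = 01c6
m2: inner = H(20 4c 36 aa dc 71 30) = 02 c9; tag = H(4a 26 5c 02 c9) = 0197
m3: inner = H(20 4c 36 21 40 3f 5c) = 01 9e; tag = H(4a 26 5c 01 9e) = 016b ← matches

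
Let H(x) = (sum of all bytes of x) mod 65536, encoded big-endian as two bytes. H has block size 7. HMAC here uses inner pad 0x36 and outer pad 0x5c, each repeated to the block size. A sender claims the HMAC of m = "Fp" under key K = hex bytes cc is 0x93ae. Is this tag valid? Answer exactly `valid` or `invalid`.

invalid

Key hex bytes cc is 1 byte ≤ B = 7; zero-pad to 7 bytes: K' = cc 00 00 00 00 00 00.
K' ⊕ ipad = fa 36 36 36 36 36 36; K' ⊕ opad = 90 5c 5c 5c 5c 5c 5c.
Inner hash: sum = 250+54+54+54+54+54+54+70+112 = 756 → 02 f4.
Outer hash (recomputed tag): sum = 144+92+92+92+92+92+92+2+244 = 942 → 03 ae.
Recomputed tag = 03ae; claimed = 93ae → mismatch.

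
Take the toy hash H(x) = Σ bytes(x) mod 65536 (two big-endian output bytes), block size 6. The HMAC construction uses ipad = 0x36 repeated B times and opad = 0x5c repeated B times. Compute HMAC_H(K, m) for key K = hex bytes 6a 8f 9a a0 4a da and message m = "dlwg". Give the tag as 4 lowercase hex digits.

Key hex bytes 6a 8f 9a a0 4a da is exactly B = 6 bytes: K' = 6a 8f 9a a0 4a da.
K' ⊕ ipad = 5c b9 ac 96 7c ec.  K' ⊕ opad = 36 d3 c6 fc 16 86.
Inner input = (K'⊕ipad) ∥ m = 5c b9 ac 96 7c ec ∥ 64 6c 77 67.
Inner hash: sum = 92+185+172+150+124+236+100+108+119+103 = 1389 → 05 6d.
Outer input = (K'⊕opad) ∥ inner = 36 d3 c6 fc 16 86 ∥ 05 6d.
Outer hash (tag): sum = 54+211+198+252+22+134+5+109 = 985 → 03 d9.

03d9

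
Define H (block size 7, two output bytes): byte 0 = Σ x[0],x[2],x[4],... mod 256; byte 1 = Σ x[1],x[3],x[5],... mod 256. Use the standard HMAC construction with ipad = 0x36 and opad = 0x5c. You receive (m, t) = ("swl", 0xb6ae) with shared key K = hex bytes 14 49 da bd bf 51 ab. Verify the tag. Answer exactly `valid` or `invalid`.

invalid

Key hex bytes 14 49 da bd bf 51 ab is exactly B = 7 bytes: K' = 14 49 da bd bf 51 ab.
K' ⊕ ipad = 22 7f ec 8b 89 67 9d; K' ⊕ opad = 48 15 86 e1 e3 0d f7.
Inner hash: even-index sum = 683 mod 256 = 171; odd-index sum = 592 mod 256 = 80 → ab 50.
Outer hash (recomputed tag): even-index sum = 760 mod 256 = 248; odd-index sum = 430 mod 256 = 174 → f8 ae.
Recomputed tag = f8ae; claimed = b6ae → mismatch.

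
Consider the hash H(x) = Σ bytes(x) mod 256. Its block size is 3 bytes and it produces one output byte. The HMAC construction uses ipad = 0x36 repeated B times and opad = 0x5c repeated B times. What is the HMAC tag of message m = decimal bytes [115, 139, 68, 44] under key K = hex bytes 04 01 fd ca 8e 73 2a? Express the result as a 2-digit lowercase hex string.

Key hex bytes 04 01 fd ca 8e 73 2a is 7 bytes > B = 3, so hash it first: H(key) = f7, then zero-pad to 3 bytes: K' = f7 00 00.
K' ⊕ ipad = c1 36 36.  K' ⊕ opad = ab 5c 5c.
Inner input = (K'⊕ipad) ∥ m = c1 36 36 ∥ 73 8b 44 2c.
Inner hash: sum = 193+54+54+115+139+68+44 = 667; mod 256 = 155 → 9b.
Outer input = (K'⊕opad) ∥ inner = ab 5c 5c ∥ 9b.
Outer hash (tag): sum = 171+92+92+155 = 510; mod 256 = 254 → fe.

fe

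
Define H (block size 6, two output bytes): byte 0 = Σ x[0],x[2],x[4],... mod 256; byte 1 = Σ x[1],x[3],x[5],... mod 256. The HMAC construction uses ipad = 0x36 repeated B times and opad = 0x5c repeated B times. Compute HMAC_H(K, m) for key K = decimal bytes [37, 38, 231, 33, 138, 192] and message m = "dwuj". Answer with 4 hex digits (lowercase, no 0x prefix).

8391

Key decimal bytes [37, 38, 231, 33, 138, 192] = 25 26 e7 21 8a c0 is exactly B = 6 bytes: K' = 25 26 e7 21 8a c0.
K' ⊕ ipad = 13 10 d1 17 bc f6.  K' ⊕ opad = 79 7a bb 7d d6 9c.
Inner input = (K'⊕ipad) ∥ m = 13 10 d1 17 bc f6 ∥ 64 77 75 6a.
Inner hash: even-index sum = 633 mod 256 = 121; odd-index sum = 510 mod 256 = 254 → 79 fe.
Outer input = (K'⊕opad) ∥ inner = 79 7a bb 7d d6 9c ∥ 79 fe.
Outer hash (tag): even-index sum = 643 mod 256 = 131; odd-index sum = 657 mod 256 = 145 → 83 91.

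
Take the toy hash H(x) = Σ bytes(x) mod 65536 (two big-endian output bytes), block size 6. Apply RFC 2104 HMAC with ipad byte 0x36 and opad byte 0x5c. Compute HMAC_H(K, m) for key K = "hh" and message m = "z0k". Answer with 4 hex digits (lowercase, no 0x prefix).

0283

Key "hh" = 68 68 is 2 bytes ≤ B = 6; zero-pad to 6 bytes: K' = 68 68 00 00 00 00.
K' ⊕ ipad = 5e 5e 36 36 36 36.  K' ⊕ opad = 34 34 5c 5c 5c 5c.
Inner input = (K'⊕ipad) ∥ m = 5e 5e 36 36 36 36 ∥ 7a 30 6b.
Inner hash: sum = 94+94+54+54+54+54+122+48+107 = 681 → 02 a9.
Outer input = (K'⊕opad) ∥ inner = 34 34 5c 5c 5c 5c ∥ 02 a9.
Outer hash (tag): sum = 52+52+92+92+92+92+2+169 = 643 → 02 83.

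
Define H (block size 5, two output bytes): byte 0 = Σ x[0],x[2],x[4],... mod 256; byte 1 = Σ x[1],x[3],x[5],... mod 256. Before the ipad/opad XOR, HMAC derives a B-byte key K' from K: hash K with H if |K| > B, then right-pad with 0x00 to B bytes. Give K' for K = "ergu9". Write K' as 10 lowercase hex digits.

6572677539

Key "ergu9" = 65 72 67 75 39 is exactly B = 5 bytes: K' = 65 72 67 75 39.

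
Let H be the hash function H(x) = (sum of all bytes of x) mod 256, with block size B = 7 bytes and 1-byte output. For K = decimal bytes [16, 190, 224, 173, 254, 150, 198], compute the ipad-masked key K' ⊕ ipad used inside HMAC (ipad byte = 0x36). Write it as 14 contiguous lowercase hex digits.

2688d69bc8a0f0

Key decimal bytes [16, 190, 224, 173, 254, 150, 198] = 10 be e0 ad fe 96 c6 is exactly B = 7 bytes: K' = 10 be e0 ad fe 96 c6.
XOR each byte with 0x36: 10⊕36=26, be⊕36=88, e0⊕36=d6, ad⊕36=9b, fe⊕36=c8, 96⊕36=a0, c6⊕36=f0.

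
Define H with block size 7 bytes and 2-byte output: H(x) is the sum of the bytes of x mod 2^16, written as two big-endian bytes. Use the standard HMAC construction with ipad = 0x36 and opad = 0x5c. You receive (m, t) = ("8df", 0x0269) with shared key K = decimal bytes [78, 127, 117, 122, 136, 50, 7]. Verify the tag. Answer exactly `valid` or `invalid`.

Key decimal bytes [78, 127, 117, 122, 136, 50, 7] = 4e 7f 75 7a 88 32 07 is exactly B = 7 bytes: K' = 4e 7f 75 7a 88 32 07.
K' ⊕ ipad = 78 49 43 4c be 04 31; K' ⊕ opad = 12 23 29 26 d4 6e 5b.
Inner hash: sum = 120+73+67+76+190+4+49+56+100+102 = 837 → 03 45.
Outer hash (recomputed tag): sum = 18+35+41+38+212+110+91+3+69 = 617 → 02 69.
Recomputed tag = 0269; claimed = 0269 → match.

valid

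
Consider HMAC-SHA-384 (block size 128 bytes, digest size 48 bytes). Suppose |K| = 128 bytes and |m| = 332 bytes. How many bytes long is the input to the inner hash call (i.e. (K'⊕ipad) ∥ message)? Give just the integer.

Key is 128 ≤ 128 bytes, zero-padded: |K'| = 128.
Inner input = (K'⊕ipad) ∥ m → 128 + 332 = 460 bytes.

460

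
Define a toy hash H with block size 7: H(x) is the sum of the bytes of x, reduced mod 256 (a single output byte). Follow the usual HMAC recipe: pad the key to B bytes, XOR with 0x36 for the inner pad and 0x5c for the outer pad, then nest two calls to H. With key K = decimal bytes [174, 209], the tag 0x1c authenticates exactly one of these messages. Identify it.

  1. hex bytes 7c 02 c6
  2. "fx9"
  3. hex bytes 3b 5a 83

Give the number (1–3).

Key decimal bytes [174, 209] = ae d1 is 2 bytes ≤ B = 7; zero-pad to 7 bytes: K' = ae d1 00 00 00 00 00.
K' ⊕ ipad = 98 e7 36 36 36 36 36; K' ⊕ opad = f2 8d 5c 5c 5c 5c 5c.
m1: inner = H(98 e7 36 36 36 36 36 7c 02 c6) = d1; tag = H(f2 8d 5c 5c 5c 5c 5c d1) = 1c ← matches
m2: inner = H(98 e7 36 36 36 36 36 66 78 39) = a4; tag = H(f2 8d 5c 5c 5c 5c 5c a4) = ef
m3: inner = H(98 e7 36 36 36 36 36 3b 5a 83) = a5; tag = H(f2 8d 5c 5c 5c 5c 5c a5) = f0

1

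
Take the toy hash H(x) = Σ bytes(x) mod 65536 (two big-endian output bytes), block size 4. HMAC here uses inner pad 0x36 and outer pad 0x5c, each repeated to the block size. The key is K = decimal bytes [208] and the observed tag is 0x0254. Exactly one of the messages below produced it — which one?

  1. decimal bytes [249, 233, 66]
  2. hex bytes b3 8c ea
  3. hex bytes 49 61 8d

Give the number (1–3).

2

Key decimal bytes [208] = d0 is 1 byte ≤ B = 4; zero-pad to 4 bytes: K' = d0 00 00 00.
K' ⊕ ipad = e6 36 36 36; K' ⊕ opad = 8c 5c 5c 5c.
m1: inner = H(e6 36 36 36 f9 e9 42) = 03 ac; tag = H(8c 5c 5c 5c 03 ac) = 024f
m2: inner = H(e6 36 36 36 b3 8c ea) = 03 b1; tag = H(8c 5c 5c 5c 03 b1) = 0254 ← matches
m3: inner = H(e6 36 36 36 49 61 8d) = 02 bf; tag = H(8c 5c 5c 5c 02 bf) = 0261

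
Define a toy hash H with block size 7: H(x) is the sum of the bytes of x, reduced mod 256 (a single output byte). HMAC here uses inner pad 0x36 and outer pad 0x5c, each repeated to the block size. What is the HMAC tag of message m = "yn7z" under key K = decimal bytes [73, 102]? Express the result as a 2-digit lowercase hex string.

90

Key decimal bytes [73, 102] = 49 66 is 2 bytes ≤ B = 7; zero-pad to 7 bytes: K' = 49 66 00 00 00 00 00.
K' ⊕ ipad = 7f 50 36 36 36 36 36.  K' ⊕ opad = 15 3a 5c 5c 5c 5c 5c.
Inner input = (K'⊕ipad) ∥ m = 7f 50 36 36 36 36 36 ∥ 79 6e 37 7a.
Inner hash: sum = 127+80+54+54+54+54+54+121+110+55+122 = 885; mod 256 = 117 → 75.
Outer input = (K'⊕opad) ∥ inner = 15 3a 5c 5c 5c 5c 5c ∥ 75.
Outer hash (tag): sum = 21+58+92+92+92+92+92+117 = 656; mod 256 = 144 → 90.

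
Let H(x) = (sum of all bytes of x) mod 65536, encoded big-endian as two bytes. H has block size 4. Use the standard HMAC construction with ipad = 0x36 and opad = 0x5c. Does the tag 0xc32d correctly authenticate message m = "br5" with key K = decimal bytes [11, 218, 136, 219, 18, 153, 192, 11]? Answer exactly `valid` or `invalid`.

Key decimal bytes [11, 218, 136, 219, 18, 153, 192, 11] = 0b da 88 db 12 99 c0 0b is 8 bytes > B = 4, so hash it first: H(key) = 03 be, then zero-pad to 4 bytes: K' = 03 be 00 00.
K' ⊕ ipad = 35 88 36 36; K' ⊕ opad = 5f e2 5c 5c.
Inner hash: sum = 53+136+54+54+98+114+53 = 562 → 02 32.
Outer hash (recomputed tag): sum = 95+226+92+92+2+50 = 557 → 02 2d.
Recomputed tag = 022d; claimed = c32d → mismatch.

invalid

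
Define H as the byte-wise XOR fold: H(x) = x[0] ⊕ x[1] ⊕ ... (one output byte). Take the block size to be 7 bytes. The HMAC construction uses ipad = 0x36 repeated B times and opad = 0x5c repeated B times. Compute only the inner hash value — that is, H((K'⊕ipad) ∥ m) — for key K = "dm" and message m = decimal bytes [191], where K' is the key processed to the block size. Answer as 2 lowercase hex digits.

80

Key "dm" = 64 6d is 2 bytes ≤ B = 7; zero-pad to 7 bytes: K' = 64 6d 00 00 00 00 00.
K' ⊕ ipad = 52 5b 36 36 36 36 36.
Inner input = 52 5b 36 36 36 36 36 ∥ bf.
Inner hash: XOR 52⊕5b⊕36⊕36⊕36⊕36⊕36⊕bf = 80.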